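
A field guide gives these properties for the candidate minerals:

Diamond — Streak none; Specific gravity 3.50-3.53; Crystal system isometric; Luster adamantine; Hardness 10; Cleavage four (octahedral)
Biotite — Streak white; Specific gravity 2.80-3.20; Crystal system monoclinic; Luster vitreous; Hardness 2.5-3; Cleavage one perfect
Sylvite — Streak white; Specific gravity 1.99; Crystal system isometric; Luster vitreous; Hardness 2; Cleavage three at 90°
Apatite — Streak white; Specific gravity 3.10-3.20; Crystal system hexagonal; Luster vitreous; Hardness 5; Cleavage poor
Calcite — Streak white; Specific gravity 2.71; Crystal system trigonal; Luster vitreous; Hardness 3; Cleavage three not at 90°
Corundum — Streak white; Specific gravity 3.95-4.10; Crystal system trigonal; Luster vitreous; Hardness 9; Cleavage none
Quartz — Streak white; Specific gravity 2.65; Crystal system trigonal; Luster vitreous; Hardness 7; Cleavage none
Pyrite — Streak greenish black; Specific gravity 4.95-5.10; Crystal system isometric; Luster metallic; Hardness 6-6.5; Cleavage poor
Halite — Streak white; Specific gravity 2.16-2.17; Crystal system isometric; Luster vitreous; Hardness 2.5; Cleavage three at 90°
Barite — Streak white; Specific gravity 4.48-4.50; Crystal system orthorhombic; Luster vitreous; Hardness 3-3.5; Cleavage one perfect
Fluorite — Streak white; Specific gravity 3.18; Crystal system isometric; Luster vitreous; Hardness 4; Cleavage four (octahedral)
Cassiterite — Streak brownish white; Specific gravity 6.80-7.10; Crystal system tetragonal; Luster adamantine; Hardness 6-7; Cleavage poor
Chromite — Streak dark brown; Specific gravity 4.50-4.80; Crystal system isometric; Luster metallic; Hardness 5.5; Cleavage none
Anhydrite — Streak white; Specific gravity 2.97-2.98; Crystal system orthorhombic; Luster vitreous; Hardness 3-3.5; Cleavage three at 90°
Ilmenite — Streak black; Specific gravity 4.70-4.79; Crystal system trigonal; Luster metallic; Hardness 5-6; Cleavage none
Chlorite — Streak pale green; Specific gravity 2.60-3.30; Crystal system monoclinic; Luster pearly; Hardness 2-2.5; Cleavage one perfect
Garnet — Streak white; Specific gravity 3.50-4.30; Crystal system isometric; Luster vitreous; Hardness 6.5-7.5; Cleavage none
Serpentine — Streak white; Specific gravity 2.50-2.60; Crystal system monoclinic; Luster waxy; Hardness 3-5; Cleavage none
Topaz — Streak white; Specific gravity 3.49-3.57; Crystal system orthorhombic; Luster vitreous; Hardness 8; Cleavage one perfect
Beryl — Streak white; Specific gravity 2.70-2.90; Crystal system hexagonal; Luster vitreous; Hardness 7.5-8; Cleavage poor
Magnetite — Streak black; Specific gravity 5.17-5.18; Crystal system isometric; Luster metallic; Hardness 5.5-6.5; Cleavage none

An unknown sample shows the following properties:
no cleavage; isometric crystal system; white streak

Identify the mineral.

No cleavage — only Corundum, Quartz, Chromite, Ilmenite, Garnet, Serpentine, Magnetite remain.
Isometric crystal system — leaves Chromite, Garnet, Magnetite.
White streak — narrows the field to Garnet.
Garnet is the sole remaining match.

Garnet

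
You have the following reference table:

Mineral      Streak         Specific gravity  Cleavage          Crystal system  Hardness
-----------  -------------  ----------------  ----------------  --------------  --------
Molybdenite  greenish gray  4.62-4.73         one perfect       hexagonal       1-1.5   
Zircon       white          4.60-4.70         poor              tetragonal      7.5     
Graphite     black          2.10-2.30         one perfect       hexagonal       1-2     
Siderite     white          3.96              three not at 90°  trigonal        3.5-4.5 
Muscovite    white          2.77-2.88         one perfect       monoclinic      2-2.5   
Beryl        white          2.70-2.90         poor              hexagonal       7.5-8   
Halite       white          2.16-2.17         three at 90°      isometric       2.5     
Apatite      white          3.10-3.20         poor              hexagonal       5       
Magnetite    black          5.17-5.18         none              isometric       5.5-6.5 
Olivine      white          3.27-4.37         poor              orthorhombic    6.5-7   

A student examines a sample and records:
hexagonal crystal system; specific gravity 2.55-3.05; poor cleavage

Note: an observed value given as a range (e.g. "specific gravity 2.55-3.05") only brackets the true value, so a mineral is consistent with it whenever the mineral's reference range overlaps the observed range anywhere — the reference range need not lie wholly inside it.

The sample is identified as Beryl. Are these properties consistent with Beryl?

Consistent

Hexagonal crystal system — is consistent with Beryl (hexagonal system).
Specific gravity 2.55-3.05 — is consistent with Beryl (SG 2.70-2.90).
Poor cleavage — is consistent with Beryl (cleavage poor).
All observations are consistent with the tabulated values for Beryl.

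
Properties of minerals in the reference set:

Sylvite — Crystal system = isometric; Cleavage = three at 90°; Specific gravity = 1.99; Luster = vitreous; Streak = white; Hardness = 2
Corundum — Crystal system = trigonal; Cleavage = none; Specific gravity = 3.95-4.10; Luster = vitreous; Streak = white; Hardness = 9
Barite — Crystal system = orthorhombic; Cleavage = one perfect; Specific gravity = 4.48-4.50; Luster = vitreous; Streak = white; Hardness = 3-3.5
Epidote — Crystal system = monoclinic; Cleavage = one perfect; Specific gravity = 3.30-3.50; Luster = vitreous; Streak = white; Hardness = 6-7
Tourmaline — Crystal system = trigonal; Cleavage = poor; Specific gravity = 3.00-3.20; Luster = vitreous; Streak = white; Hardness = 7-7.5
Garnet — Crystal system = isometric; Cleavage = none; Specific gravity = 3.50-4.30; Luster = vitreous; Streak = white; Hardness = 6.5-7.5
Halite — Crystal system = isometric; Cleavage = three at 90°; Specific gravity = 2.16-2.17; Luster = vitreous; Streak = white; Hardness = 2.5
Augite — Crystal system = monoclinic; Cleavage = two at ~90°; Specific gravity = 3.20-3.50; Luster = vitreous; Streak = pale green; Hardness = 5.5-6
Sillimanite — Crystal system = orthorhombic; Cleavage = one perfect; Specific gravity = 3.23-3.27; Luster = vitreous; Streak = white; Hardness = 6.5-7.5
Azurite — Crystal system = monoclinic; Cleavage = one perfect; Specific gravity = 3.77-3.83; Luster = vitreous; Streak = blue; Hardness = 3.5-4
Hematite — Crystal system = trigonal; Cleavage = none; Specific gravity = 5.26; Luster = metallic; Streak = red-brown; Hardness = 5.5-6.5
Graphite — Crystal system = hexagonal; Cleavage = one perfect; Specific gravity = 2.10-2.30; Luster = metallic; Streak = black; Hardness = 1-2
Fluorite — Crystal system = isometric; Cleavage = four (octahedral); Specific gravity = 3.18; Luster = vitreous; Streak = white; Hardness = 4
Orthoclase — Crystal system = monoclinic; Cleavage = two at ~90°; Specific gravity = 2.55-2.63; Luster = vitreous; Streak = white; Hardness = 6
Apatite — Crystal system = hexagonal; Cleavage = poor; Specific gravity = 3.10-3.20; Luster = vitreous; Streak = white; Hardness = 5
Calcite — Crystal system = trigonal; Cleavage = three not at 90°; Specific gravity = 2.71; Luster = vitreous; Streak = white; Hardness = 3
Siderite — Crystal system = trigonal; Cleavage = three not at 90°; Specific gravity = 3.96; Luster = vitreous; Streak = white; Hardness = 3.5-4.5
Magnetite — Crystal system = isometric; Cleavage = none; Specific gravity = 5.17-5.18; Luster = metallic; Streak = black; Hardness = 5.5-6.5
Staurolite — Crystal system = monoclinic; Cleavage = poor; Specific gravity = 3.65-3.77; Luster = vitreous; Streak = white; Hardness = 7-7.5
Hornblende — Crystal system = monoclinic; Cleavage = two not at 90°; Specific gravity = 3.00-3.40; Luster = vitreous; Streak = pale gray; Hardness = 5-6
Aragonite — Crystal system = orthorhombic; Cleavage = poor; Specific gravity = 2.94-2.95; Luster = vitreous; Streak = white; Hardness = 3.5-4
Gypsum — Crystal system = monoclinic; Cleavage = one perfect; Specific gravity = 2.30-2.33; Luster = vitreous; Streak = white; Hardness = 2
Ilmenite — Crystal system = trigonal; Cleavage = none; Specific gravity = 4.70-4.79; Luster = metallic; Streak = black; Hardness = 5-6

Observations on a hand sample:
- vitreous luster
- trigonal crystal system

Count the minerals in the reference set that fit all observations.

4

Vitreous luster eliminates Hematite, Graphite, Magnetite, Ilmenite.
Trigonal crystal system: leaves Corundum, Tourmaline, Calcite, Siderite.
The minerals that satisfy all observations are Calcite, Corundum, Siderite, Tourmaline.
That is 4 minerals.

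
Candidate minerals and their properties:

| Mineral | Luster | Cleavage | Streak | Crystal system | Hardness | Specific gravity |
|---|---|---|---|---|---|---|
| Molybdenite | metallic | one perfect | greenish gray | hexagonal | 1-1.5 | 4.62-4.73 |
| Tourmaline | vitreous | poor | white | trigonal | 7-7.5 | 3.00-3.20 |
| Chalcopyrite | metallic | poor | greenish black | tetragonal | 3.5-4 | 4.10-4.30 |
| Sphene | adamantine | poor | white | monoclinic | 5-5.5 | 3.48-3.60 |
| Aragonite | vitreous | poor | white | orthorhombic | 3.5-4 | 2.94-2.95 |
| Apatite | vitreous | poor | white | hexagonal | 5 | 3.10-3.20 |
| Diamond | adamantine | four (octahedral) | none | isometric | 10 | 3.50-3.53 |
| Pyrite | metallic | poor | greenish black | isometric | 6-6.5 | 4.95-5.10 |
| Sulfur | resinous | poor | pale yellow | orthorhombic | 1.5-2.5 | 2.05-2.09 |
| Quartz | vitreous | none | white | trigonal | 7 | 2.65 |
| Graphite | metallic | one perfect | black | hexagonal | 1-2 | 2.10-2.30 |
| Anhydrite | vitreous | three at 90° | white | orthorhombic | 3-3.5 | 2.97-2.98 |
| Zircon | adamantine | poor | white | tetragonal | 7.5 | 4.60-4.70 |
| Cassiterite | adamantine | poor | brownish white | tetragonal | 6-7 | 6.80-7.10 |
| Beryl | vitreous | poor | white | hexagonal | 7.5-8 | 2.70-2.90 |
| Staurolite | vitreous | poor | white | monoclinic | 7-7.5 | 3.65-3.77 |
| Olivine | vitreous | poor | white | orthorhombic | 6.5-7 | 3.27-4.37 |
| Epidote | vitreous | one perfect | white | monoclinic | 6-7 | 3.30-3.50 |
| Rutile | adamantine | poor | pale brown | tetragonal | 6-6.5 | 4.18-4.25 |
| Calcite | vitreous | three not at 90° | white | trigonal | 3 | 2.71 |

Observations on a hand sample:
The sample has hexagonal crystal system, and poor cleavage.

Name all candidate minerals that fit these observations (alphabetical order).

Apatite, Beryl

Hexagonal crystal system — narrows the field to Molybdenite, Apatite, Graphite, Beryl.
Poor cleavage eliminates Molybdenite, Graphite.
Consistent with every observation: Apatite, Beryl.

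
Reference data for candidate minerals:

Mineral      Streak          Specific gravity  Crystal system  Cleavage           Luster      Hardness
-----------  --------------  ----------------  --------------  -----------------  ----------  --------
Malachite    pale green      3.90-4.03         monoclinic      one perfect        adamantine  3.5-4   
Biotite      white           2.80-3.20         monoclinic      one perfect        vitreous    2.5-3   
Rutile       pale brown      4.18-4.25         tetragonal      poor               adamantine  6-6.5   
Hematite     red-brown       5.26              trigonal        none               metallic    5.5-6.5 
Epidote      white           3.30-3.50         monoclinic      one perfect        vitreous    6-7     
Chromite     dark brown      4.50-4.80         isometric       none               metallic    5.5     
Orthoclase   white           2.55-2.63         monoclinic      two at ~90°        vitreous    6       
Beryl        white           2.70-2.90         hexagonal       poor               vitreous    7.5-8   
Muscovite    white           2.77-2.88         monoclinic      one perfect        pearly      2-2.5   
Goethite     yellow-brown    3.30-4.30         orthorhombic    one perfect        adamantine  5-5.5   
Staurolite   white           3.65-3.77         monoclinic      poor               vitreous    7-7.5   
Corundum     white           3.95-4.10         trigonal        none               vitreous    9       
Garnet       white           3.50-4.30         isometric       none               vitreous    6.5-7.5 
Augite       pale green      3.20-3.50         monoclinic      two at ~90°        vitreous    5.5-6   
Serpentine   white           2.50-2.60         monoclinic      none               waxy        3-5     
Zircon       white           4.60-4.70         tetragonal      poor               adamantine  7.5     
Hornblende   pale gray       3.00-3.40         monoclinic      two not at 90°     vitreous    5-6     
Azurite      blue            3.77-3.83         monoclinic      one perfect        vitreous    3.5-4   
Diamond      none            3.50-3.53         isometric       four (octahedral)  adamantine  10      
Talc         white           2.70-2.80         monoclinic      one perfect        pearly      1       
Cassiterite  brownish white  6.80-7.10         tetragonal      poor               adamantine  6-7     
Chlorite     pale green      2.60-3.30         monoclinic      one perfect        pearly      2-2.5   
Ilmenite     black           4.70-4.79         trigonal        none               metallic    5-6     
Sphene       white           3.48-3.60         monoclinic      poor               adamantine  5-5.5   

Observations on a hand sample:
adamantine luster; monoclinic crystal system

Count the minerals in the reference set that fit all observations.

2

Adamantine luster — narrows the field to Malachite, Rutile, Goethite, Zircon, Diamond, Cassiterite, Sphene.
Monoclinic crystal system — leaves Malachite, Sphene.
Remaining candidates: Malachite, Sphene.
That is 2 minerals.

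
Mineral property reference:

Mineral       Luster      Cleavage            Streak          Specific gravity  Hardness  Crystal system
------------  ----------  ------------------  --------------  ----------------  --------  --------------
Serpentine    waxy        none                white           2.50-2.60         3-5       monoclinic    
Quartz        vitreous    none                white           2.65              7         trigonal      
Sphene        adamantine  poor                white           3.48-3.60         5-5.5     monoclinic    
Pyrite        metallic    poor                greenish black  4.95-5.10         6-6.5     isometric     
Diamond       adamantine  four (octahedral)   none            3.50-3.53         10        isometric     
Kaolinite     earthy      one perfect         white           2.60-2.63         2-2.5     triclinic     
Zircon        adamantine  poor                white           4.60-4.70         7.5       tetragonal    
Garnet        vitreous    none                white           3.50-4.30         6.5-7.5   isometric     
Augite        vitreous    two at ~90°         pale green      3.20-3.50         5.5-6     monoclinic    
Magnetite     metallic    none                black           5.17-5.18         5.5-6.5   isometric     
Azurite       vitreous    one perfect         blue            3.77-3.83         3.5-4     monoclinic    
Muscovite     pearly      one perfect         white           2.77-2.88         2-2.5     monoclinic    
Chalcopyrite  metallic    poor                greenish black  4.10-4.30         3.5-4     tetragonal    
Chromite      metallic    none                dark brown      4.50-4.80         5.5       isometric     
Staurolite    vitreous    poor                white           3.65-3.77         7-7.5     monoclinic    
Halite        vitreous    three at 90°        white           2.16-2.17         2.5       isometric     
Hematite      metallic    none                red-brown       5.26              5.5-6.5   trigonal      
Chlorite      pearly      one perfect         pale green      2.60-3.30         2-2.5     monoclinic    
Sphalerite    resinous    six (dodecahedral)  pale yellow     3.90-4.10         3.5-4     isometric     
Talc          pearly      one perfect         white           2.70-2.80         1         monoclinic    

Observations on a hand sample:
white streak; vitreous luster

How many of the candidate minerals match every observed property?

4

White streak — leaves Serpentine, Quartz, Sphene, Kaolinite, Zircon, Garnet, Muscovite, Staurolite, Halite, Talc.
Vitreous luster — leaves Quartz, Garnet, Staurolite, Halite.
Remaining candidates: Garnet, Halite, Quartz, Staurolite.
That is 4 minerals.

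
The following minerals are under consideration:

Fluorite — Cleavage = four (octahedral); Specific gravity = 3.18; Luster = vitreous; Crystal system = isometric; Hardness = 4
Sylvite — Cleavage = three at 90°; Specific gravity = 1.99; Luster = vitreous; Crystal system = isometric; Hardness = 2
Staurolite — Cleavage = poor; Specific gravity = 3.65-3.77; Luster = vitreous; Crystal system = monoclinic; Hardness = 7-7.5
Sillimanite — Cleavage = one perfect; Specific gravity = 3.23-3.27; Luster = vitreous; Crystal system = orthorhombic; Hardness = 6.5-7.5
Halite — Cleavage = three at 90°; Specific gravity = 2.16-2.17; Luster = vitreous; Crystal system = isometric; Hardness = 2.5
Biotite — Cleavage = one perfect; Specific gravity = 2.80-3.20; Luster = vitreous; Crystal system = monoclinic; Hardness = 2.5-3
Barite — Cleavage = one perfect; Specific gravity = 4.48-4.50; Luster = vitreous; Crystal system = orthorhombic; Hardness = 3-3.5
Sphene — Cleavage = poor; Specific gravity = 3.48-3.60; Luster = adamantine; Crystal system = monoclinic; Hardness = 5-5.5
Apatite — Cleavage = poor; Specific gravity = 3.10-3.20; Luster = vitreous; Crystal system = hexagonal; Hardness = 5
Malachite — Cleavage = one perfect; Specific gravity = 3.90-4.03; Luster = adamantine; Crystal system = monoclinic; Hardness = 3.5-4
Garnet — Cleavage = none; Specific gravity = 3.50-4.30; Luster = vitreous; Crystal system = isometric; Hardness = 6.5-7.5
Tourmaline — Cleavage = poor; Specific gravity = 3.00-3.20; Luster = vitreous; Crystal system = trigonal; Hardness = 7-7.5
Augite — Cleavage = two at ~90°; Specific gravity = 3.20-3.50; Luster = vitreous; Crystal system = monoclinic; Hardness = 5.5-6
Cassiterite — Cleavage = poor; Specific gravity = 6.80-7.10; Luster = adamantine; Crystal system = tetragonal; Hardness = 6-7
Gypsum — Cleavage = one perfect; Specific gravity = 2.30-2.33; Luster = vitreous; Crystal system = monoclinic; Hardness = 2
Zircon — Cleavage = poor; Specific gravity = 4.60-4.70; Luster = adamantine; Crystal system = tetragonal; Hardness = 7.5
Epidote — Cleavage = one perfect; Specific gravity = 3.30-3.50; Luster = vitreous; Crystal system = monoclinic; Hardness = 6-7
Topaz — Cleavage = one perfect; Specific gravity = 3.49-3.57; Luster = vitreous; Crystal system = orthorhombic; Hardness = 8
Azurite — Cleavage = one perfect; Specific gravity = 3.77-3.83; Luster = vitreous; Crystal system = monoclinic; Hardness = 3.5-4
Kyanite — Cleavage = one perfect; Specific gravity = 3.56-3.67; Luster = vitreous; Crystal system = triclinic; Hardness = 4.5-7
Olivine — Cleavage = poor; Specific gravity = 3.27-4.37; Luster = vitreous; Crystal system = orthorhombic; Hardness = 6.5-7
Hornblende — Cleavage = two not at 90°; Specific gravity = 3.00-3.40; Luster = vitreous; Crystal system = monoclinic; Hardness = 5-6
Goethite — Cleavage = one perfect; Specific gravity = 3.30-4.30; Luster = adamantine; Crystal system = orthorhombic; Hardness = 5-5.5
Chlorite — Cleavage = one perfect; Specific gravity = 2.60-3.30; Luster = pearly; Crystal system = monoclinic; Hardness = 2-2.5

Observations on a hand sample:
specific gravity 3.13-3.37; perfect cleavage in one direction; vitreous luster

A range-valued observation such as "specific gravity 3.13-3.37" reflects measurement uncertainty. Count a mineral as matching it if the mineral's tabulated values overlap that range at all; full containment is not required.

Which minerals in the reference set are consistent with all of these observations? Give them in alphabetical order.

Specific gravity 3.13-3.37: only Fluorite, Sillimanite, Biotite, Apatite, Tourmaline, Augite, Epidote, Olivine, Hornblende, Goethite, Chlorite remain.
Perfect cleavage in one direction: Sillimanite, Biotite, Epidote, Goethite, Chlorite remain.
Vitreous luster excludes Goethite, Chlorite.
Remaining candidates: Biotite, Epidote, Sillimanite.

Biotite, Epidote, Sillimanite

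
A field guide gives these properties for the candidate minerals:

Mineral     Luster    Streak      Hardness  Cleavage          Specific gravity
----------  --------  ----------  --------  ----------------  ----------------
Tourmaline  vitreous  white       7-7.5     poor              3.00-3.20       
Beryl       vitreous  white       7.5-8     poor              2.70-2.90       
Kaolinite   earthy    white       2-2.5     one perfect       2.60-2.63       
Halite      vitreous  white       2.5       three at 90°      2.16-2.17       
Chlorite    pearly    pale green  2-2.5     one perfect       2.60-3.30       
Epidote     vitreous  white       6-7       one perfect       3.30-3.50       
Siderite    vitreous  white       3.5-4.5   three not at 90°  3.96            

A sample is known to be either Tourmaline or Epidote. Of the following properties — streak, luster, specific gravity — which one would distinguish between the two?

Streak: both white — shared.
Luster: both vitreous — shared.
Specific gravity: Tourmaline 3.00-3.20, Epidote 3.30-3.50 — different.
Of the listed properties, specific gravity is the one that separates them.

specific gravity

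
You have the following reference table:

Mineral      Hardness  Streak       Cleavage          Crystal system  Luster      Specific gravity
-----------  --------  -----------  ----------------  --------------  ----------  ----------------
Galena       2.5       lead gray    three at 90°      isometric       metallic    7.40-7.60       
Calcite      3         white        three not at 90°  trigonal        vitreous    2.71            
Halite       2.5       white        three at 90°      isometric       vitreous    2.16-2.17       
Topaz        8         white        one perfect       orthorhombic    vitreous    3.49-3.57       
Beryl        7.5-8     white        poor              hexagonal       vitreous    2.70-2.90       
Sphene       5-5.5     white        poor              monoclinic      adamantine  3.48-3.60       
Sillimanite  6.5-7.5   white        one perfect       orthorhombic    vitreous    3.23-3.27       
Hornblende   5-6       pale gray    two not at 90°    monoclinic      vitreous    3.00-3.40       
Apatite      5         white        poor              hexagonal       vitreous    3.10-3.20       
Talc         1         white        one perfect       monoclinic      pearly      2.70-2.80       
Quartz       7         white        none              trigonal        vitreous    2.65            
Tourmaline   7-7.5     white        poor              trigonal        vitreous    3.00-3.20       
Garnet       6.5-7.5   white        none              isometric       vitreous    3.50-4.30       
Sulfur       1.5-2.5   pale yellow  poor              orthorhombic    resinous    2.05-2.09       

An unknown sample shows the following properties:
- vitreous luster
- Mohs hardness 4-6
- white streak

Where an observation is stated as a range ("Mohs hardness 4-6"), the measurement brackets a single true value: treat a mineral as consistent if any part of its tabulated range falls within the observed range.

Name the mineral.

Apatite

Vitreous luster is inconsistent with Galena, Sphene, Talc, Sulfur.
Mohs hardness 4-6 — Hornblende, Apatite remain.
White streak excludes Hornblende.
The only mineral consistent with every observation is Apatite.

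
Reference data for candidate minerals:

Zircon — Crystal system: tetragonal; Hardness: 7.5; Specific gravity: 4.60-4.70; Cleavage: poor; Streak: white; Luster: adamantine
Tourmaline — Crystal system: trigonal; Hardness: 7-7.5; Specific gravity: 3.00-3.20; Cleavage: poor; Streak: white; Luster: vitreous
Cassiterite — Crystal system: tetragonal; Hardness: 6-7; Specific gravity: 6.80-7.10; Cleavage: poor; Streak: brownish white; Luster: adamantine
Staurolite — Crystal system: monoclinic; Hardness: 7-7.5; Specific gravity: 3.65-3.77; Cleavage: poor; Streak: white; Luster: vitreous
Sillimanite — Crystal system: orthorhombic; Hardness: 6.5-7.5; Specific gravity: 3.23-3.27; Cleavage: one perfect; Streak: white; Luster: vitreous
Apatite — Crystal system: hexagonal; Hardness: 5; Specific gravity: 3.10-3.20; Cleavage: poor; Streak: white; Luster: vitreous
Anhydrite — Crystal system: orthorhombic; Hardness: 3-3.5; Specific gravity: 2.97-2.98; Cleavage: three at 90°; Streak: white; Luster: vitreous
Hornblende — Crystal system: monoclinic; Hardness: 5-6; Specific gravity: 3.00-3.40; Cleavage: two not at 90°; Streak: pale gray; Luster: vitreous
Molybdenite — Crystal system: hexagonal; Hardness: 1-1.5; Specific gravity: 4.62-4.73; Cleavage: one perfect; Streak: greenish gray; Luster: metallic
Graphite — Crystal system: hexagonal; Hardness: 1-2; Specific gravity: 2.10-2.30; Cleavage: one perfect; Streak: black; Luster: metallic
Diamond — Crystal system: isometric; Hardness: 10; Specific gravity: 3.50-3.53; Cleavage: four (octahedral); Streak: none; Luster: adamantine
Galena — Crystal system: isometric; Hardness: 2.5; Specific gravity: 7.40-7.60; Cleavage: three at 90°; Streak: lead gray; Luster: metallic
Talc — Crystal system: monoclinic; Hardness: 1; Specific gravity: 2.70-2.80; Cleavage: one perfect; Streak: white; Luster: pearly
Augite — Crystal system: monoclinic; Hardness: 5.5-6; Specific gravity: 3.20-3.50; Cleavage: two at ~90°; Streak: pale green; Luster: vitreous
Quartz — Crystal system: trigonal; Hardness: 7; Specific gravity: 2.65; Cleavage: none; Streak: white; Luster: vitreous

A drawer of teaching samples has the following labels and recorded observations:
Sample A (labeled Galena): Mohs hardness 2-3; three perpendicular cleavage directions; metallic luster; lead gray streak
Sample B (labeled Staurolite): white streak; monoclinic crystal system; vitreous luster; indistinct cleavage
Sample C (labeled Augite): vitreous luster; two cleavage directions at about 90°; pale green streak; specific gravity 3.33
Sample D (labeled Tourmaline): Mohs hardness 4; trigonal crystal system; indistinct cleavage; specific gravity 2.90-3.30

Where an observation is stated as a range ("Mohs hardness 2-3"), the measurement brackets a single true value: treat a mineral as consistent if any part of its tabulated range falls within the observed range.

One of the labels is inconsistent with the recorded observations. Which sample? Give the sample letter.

Sample A: all recorded properties match Galena.
Sample B: all recorded properties match Staurolite.
Sample C: all recorded properties match Augite.
Sample D: Mohs hardness 4 is outside the reference for Tourmaline (hardness 7-7.5) — mislabeled.
Sample D is the mislabeled one.

D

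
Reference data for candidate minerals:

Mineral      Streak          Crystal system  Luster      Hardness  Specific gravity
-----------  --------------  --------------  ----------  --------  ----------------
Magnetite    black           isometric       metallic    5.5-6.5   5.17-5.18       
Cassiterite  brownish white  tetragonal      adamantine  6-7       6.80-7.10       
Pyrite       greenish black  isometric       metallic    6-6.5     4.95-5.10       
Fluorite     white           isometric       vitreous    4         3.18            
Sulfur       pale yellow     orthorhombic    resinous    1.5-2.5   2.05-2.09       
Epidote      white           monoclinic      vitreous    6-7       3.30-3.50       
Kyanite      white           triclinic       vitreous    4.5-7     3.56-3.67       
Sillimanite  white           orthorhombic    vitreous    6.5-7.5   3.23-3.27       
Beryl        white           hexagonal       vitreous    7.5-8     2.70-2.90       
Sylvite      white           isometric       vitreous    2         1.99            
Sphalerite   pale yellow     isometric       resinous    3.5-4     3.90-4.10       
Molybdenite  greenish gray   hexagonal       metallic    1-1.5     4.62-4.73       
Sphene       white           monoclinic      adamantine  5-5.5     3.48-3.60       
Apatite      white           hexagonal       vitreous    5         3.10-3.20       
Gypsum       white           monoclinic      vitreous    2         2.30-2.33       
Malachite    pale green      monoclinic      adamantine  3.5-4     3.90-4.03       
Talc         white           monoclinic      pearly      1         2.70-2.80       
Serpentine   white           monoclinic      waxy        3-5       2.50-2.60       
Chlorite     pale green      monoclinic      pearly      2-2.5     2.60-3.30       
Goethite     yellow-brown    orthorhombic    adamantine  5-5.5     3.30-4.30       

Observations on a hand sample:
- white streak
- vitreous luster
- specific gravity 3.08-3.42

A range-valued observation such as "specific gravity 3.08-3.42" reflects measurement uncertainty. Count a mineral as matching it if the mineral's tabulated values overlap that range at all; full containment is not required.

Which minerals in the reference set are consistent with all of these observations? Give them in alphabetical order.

Apatite, Epidote, Fluorite, Sillimanite

White streak — narrows the field to Fluorite, Epidote, Kyanite, Sillimanite, Beryl, Sylvite, Sphene, Apatite, Gypsum, Talc, Serpentine.
Vitreous luster rules out Sphene, Talc, Serpentine.
Specific gravity 3.08-3.42 excludes Kyanite, Beryl, Sylvite, Gypsum.
The minerals that satisfy all observations are Apatite, Epidote, Fluorite, Sillimanite.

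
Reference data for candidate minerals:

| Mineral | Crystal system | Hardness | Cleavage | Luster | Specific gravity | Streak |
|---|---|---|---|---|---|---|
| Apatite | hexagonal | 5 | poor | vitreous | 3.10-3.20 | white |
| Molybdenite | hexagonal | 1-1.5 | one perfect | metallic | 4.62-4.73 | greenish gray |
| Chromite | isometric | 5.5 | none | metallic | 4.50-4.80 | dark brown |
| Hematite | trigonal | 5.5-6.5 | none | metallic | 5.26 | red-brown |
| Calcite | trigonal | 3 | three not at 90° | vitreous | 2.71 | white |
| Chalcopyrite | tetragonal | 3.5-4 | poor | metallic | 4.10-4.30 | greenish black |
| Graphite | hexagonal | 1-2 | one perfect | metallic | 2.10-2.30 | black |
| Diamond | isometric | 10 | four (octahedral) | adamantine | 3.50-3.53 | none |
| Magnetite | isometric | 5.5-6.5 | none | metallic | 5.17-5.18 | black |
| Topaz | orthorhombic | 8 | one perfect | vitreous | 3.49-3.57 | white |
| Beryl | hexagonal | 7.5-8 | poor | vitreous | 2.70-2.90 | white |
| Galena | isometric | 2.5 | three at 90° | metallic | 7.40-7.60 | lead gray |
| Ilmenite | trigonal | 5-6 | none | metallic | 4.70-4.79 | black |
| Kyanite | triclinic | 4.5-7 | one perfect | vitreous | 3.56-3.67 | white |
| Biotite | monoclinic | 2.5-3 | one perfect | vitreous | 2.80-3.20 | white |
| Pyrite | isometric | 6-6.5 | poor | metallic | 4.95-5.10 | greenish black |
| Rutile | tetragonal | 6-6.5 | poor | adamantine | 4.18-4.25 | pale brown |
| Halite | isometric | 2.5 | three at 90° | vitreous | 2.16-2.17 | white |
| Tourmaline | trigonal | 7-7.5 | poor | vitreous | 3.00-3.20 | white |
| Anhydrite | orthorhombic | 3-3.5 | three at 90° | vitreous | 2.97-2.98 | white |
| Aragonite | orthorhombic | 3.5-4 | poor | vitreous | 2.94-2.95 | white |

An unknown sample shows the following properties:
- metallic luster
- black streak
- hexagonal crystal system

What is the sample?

Graphite

Metallic luster: narrows the field to Molybdenite, Chromite, Hematite, Chalcopyrite, Graphite, Magnetite, Galena, Ilmenite, Pyrite.
Black streak: narrows the field to Graphite, Magnetite, Ilmenite.
Hexagonal crystal system: leaves Graphite.
Graphite is the sole remaining match.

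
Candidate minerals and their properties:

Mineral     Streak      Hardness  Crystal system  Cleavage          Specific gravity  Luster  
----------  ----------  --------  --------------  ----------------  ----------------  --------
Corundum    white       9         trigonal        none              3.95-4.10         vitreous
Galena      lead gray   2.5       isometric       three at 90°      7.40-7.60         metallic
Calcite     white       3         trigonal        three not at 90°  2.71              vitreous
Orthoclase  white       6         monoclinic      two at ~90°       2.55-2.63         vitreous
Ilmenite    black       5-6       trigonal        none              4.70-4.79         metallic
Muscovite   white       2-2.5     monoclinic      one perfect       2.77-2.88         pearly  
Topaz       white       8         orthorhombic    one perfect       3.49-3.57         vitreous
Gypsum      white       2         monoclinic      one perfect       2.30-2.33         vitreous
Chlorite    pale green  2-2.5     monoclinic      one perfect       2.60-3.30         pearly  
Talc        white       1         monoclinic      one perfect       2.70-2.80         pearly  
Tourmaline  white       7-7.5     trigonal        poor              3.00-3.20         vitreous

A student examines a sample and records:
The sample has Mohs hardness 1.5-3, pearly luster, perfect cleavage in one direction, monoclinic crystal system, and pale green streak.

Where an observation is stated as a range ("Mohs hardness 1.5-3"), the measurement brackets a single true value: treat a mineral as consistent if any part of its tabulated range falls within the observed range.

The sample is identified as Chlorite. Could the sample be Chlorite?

Mohs hardness 1.5-3 — is consistent with Chlorite (hardness 2-2.5).
Pearly luster — is consistent with Chlorite (pearly luster).
Perfect cleavage in one direction — is consistent with Chlorite (cleavage one perfect).
Monoclinic crystal system — is consistent with Chlorite (monoclinic system).
Pale green streak — is consistent with Chlorite (pale green streak).
Every observed property is compatible with the reference values for Chlorite.

Consistent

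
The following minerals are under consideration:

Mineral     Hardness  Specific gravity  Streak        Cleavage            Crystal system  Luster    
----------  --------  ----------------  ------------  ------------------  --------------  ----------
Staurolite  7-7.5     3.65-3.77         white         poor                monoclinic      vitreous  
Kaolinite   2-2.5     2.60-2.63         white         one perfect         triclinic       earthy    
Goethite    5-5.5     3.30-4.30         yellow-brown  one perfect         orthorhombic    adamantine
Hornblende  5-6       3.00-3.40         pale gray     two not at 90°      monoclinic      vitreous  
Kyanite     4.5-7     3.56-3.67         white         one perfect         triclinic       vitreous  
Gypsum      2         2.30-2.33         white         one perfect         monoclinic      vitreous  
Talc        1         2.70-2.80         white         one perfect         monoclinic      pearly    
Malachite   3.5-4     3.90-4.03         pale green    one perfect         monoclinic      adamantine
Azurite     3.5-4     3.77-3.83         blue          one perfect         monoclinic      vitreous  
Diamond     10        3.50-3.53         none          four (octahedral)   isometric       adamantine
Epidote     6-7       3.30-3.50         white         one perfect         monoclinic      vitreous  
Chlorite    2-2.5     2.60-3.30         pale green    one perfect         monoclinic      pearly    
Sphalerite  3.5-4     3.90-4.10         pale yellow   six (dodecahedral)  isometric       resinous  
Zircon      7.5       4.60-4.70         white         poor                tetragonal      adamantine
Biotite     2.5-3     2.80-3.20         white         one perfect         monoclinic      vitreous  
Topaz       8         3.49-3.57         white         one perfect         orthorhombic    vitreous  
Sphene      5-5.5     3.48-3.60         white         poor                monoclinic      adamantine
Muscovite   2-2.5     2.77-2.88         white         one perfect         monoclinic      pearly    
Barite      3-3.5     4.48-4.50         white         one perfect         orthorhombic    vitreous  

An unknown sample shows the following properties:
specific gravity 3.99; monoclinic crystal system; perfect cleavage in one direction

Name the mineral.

Specific gravity 3.99: leaves Goethite, Malachite, Sphalerite.
Monoclinic crystal system: leaves Malachite.
Perfect cleavage in one direction: consistent with all remaining minerals.
Only Malachite satisfies all observations.

Malachite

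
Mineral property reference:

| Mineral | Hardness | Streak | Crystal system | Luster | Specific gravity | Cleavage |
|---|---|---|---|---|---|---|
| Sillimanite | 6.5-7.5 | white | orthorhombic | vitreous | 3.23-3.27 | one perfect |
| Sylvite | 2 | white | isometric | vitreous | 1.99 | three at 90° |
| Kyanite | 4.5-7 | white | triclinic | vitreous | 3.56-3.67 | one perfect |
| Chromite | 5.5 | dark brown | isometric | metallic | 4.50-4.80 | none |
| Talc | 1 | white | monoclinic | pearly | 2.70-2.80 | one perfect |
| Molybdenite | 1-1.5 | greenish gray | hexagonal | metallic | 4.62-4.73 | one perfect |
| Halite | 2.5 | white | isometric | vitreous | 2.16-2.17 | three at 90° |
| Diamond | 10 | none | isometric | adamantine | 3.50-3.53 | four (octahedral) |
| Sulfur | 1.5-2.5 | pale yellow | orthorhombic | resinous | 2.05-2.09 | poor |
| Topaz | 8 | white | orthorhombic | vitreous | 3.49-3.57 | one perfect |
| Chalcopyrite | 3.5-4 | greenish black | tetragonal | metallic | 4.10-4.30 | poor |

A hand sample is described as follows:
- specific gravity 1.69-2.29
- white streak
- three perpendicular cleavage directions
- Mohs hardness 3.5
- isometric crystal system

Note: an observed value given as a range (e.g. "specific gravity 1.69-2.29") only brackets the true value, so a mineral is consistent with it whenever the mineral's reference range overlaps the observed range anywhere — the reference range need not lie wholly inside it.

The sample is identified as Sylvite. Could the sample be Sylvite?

No

Specific gravity 1.69-2.29 — matches Sylvite (SG 1.99).
White streak — matches Sylvite (white streak).
Three perpendicular cleavage directions — matches Sylvite (cleavage three at 90°).
Mohs hardness 3.5 — Sylvite has hardness 2; inconsistent.
Isometric crystal system — matches Sylvite (isometric system).
Hardness alone is enough to reject Sylvite.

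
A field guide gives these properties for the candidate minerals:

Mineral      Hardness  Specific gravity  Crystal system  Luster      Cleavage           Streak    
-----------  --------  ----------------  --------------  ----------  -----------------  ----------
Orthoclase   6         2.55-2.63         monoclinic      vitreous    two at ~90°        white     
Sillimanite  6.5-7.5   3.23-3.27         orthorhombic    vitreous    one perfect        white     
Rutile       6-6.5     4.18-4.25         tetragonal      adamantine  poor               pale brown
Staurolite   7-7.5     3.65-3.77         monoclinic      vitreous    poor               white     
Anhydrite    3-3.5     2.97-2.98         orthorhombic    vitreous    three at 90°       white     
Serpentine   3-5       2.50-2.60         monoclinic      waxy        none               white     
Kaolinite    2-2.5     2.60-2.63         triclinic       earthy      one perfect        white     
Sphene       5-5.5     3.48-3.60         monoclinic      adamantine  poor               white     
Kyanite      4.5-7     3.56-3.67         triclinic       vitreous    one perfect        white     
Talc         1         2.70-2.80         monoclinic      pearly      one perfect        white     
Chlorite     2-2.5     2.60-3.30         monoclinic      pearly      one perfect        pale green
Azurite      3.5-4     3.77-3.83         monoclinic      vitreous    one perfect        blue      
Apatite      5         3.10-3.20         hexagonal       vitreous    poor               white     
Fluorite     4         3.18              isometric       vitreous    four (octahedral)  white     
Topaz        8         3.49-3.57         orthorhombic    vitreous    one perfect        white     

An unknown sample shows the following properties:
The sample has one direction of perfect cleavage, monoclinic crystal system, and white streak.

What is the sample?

One direction of perfect cleavage: Sillimanite, Kaolinite, Kyanite, Talc, Chlorite, Azurite, Topaz remain.
Monoclinic crystal system: narrows the field to Talc, Chlorite, Azurite.
White streak: Talc remains.
The only mineral consistent with every observation is Talc.

Talc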